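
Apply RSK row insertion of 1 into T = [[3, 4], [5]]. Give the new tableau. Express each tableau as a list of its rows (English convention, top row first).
In row 1, 1 replaces 3 (the leftmost entry greater than 1); 3 is bumped to row 2. In row 2, 3 replaces 5 (the leftmost entry greater than 3); 5 is bumped to row 3. 5 starts a new row 3. The new tableau is [[1, 4], [3], [5]].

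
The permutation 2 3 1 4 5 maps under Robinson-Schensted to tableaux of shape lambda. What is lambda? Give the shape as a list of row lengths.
[4, 1]

Row-insert each entry into an empty tableau.

After inserting 2: P = [[2]].
After inserting 3: P = [[2, 3]].
After inserting 1: P = [[1, 3], [2]].
After inserting 4: P = [[1, 3, 4], [2]].
After inserting 5: P = [[1, 3, 4, 5], [2]].

The final insertion tableau P = [[1, 3, 4, 5], [2]] has shape [4, 1].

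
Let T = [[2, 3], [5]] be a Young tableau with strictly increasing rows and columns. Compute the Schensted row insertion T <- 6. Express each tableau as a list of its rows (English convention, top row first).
6 is larger than every entry of row 1, so it is appended to row 1. The new tableau is [[2, 3, 6], [5]].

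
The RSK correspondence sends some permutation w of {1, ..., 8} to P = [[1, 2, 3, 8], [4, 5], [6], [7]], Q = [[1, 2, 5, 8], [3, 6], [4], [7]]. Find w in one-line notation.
1 7 4 2 6 5 3 8

Reverse the RSK construction: for i from n down to 1, find the cell of Q containing i, remove the entry at that cell from P, and reverse-bump it up through P; the value ejected from row 1 is w(i).

Step i=8: Q has 8 at row 1, column 4; remove that cell from P, ejecting 8. So w(8) = 8. P is now [[1, 2, 3], [4, 5], [6], [7]].
Step i=7: Q has 7 at row 4, column 1; remove 7 from row 4 of P and reverse-bump: 7 enters row 3 and ejects 6; 6 enters row 2 and ejects 5; 5 enters row 1 and ejects 3. So w(7) = 3. P is now [[1, 2, 5], [4, 6], [7]].
Step i=6: Q has 6 at row 2, column 2; remove 6 from row 2 of P and reverse-bump: 6 enters row 1 and ejects 5. So w(6) = 5. P is now [[1, 2, 6], [4], [7]].
Step i=5: Q has 5 at row 1, column 3; remove that cell from P, ejecting 6. So w(5) = 6. P is now [[1, 2], [4], [7]].
Step i=4: Q has 4 at row 3, column 1; remove 7 from row 3 of P and reverse-bump: 7 enters row 2 and ejects 4; 4 enters row 1 and ejects 2. So w(4) = 2. P is now [[1, 4], [7]].
Step i=3: Q has 3 at row 2, column 1; remove 7 from row 2 of P and reverse-bump: 7 enters row 1 and ejects 4. So w(3) = 4. P is now [[1, 7]].
Step i=2: Q has 2 at row 1, column 2; remove that cell from P, ejecting 7. So w(2) = 7. P is now [[1]].
Step i=1: Q has 1 at row 1, column 1; remove that cell from P, ejecting 1. So w(1) = 1. P is now [].

So w = 1 7 4 2 6 5 3 8.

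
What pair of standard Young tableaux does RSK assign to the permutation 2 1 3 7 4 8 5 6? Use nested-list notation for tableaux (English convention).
Insert each entry of the permutation into P by Schensted row insertion, recording in Q the position of each new cell.

After inserting 2: P = [[2]].
After inserting 1: P = [[1], [2]].
After inserting 3: P = [[1, 3], [2]].
After inserting 7: P = [[1, 3, 7], [2]].
After inserting 4: P = [[1, 3, 4], [2, 7]].
After inserting 8: P = [[1, 3, 4, 8], [2, 7]].
After inserting 5: P = [[1, 3, 4, 5], [2, 7, 8]].
After inserting 6: P = [[1, 3, 4, 5, 6], [2, 7, 8]].

So P = [[1, 3, 4, 5, 6], [2, 7, 8]], Q = [[1, 3, 4, 6, 8], [2, 5, 7]].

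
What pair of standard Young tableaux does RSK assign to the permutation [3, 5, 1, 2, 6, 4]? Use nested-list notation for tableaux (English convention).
P = [[1, 2, 4], [3, 5, 6]], Q = [[1, 2, 5], [3, 4, 6]]

Insert each entry of the permutation into P by Schensted row insertion, recording in Q the position of each new cell.

After inserting 3: P = [[3]].
After inserting 5: P = [[3, 5]].
After inserting 1: P = [[1, 5], [3]].
After inserting 2: P = [[1, 2], [3, 5]].
After inserting 6: P = [[1, 2, 6], [3, 5]].
After inserting 4: P = [[1, 2, 4], [3, 5, 6]].

So P = [[1, 2, 4], [3, 5, 6]], Q = [[1, 2, 5], [3, 4, 6]].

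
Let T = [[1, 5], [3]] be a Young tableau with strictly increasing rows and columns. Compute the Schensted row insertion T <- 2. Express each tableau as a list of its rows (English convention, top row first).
In row 1, 2 replaces 5 (the leftmost entry greater than 2); 5 is bumped to row 2. 5 is appended to row 2. The new tableau is [[1, 2], [3, 5]].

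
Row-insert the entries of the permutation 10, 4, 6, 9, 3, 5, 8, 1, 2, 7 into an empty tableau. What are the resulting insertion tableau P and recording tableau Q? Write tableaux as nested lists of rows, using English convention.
Insert each entry of the permutation into P by Schensted row insertion, recording in Q the position of each new cell.

Insert 10: appended to row 1. P = [[10]].
Insert 4: 4 bumps 10 from row 1; 10 starts row 2. P = [[4], [10]].
Insert 6: appended to row 1. P = [[4, 6], [10]].
Insert 9: appended to row 1. P = [[4, 6, 9], [10]].
Insert 3: 3 bumps 4 from row 1; 4 bumps 10 from row 2; 10 starts row 3. P = [[3, 6, 9], [4], [10]].
Insert 5: 5 bumps 6 from row 1; 6 appends to row 2. P = [[3, 5, 9], [4, 6], [10]].
Insert 8: 8 bumps 9 from row 1; 9 appends to row 2. P = [[3, 5, 8], [4, 6, 9], [10]].
Insert 1: 1 bumps 3 from row 1; 3 bumps 4 from row 2; 4 bumps 10 from row 3; 10 starts row 4. P = [[1, 5, 8], [3, 6, 9], [4], [10]].
Insert 2: 2 bumps 5 from row 1; 5 bumps 6 from row 2; 6 appends to row 3. P = [[1, 2, 8], [3, 5, 9], [4, 6], [10]].
Insert 7: 7 bumps 8 from row 1; 8 bumps 9 from row 2; 9 appends to row 3. P = [[1, 2, 7], [3, 5, 8], [4, 6, 9], [10]].

So P = [[1, 2, 7], [3, 5, 8], [4, 6, 9], [10]], Q = [[1, 3, 4], [2, 6, 7], [5, 9, 10], [8]].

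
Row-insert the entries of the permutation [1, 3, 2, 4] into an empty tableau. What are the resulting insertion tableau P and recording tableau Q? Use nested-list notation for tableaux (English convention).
P = [[1, 2, 4], [3]], Q = [[1, 2, 4], [3]]

Insert each entry of the permutation into P by Schensted row insertion, recording in Q the position of each new cell.

Insert 1: appended to row 1. P = [[1]].
Insert 3: appended to row 1. P = [[1, 3]].
Insert 2: 2 bumps 3 from row 1; 3 starts row 2. P = [[1, 2], [3]].
Insert 4: appended to row 1. P = [[1, 2, 4], [3]].

So P = [[1, 2, 4], [3]], Q = [[1, 2, 4], [3]].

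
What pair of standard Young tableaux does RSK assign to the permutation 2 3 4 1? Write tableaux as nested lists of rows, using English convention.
P = [[1, 3, 4], [2]], Q = [[1, 2, 3], [4]]

Insert each entry of the permutation into P by Schensted row insertion, recording in Q the position of each new cell.

After inserting 2: P = [[2]].
After inserting 3: P = [[2, 3]].
After inserting 4: P = [[2, 3, 4]].
After inserting 1: P = [[1, 3, 4], [2]].

So P = [[1, 3, 4], [2]], Q = [[1, 2, 3], [4]].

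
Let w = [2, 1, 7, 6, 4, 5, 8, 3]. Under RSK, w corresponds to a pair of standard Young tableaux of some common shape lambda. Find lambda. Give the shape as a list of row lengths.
[4, 2, 1, 1]

Row-insert each entry into an empty tableau.

After inserting 2: P = [[2]].
After inserting 1: P = [[1], [2]].
After inserting 7: P = [[1, 7], [2]].
After inserting 6: P = [[1, 6], [2, 7]].
After inserting 4: P = [[1, 4], [2, 6], [7]].
After inserting 5: P = [[1, 4, 5], [2, 6], [7]].
After inserting 8: P = [[1, 4, 5, 8], [2, 6], [7]].
After inserting 3: P = [[1, 3, 5, 8], [2, 4], [6], [7]].

The final insertion tableau P = [[1, 3, 5, 8], [2, 4], [6], [7]] has shape [4, 2, 1, 1].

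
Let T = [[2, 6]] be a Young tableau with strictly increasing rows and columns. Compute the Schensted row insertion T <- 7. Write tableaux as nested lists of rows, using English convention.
[[2, 6, 7]]

7 is larger than every entry of row 1, so it is appended to row 1. The new tableau is [[2, 6, 7]].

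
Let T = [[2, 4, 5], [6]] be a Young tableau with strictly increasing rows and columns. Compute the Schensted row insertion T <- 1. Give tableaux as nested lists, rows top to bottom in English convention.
[[1, 4, 5], [2], [6]]

In row 1, 1 replaces 2 (the leftmost entry greater than 1); 2 is bumped to row 2. In row 2, 2 replaces 6 (the leftmost entry greater than 2); 6 is bumped to row 3. 6 starts a new row 3. The new tableau is [[1, 4, 5], [2], [6]].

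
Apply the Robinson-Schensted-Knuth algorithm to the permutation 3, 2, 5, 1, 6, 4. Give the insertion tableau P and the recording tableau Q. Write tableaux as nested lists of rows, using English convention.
P = [[1, 4, 6], [2, 5], [3]], Q = [[1, 3, 5], [2, 6], [4]]

Insert each entry of the permutation into P by Schensted row insertion, recording in Q the position of each new cell.

Insert 3: appended to row 1. P = [[3]].
Insert 2: 2 bumps 3 from row 1; 3 starts row 2. P = [[2], [3]].
Insert 5: appended to row 1. P = [[2, 5], [3]].
Insert 1: 1 bumps 2 from row 1; 2 bumps 3 from row 2; 3 starts row 3. P = [[1, 5], [2], [3]].
Insert 6: appended to row 1. P = [[1, 5, 6], [2], [3]].
Insert 4: 4 bumps 5 from row 1; 5 appends to row 2. P = [[1, 4, 6], [2, 5], [3]].

So P = [[1, 4, 6], [2, 5], [3]], Q = [[1, 3, 5], [2, 6], [4]].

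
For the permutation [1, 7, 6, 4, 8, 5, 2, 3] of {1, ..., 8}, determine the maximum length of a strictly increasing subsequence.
3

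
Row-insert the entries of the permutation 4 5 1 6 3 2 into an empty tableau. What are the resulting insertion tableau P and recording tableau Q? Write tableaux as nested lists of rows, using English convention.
P = [[1, 2, 6], [3, 5], [4]], Q = [[1, 2, 4], [3, 5], [6]]

Insert each entry of the permutation into P by Schensted row insertion, recording in Q the position of each new cell.

Insert 4: appended to row 1. P = [[4]], Q = [[1]].
Insert 5: appended to row 1. P = [[4, 5]], Q = [[1, 2]].
Insert 1: 1 bumps 4 from row 1; 4 starts row 2. P = [[1, 5], [4]], Q = [[1, 2], [3]].
Insert 6: appended to row 1. P = [[1, 5, 6], [4]], Q = [[1, 2, 4], [3]].
Insert 3: 3 bumps 5 from row 1; 5 appends to row 2. P = [[1, 3, 6], [4, 5]], Q = [[1, 2, 4], [3, 5]].
Insert 2: 2 bumps 3 from row 1; 3 bumps 4 from row 2; 4 starts row 3. P = [[1, 2, 6], [3, 5], [4]], Q = [[1, 2, 4], [3, 5], [6]].

So P = [[1, 2, 6], [3, 5], [4]], Q = [[1, 2, 4], [3, 5], [6]].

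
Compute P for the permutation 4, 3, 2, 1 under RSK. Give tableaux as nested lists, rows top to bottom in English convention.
Insert 4: appended to row 1. P = [[4]].
Insert 3: 3 bumps 4 from row 1; 4 starts row 2. P = [[3], [4]].
Insert 2: 2 bumps 3 from row 1; 3 bumps 4 from row 2; 4 starts row 3. P = [[2], [3], [4]].
Insert 1: 1 bumps 2 from row 1; 2 bumps 3 from row 2; 3 bumps 4 from row 3; 4 starts row 4. P = [[1], [2], [3], [4]].

So P = [[1], [2], [3], [4]].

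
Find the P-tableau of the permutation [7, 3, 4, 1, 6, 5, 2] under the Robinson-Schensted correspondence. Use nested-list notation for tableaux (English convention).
P = [[1, 2, 5], [3, 4], [6], [7]]

Insert 7: appended to row 1. P = [[7]].
Insert 3: 3 bumps 7 from row 1; 7 starts row 2. P = [[3], [7]].
Insert 4: appended to row 1. P = [[3, 4], [7]].
Insert 1: 1 bumps 3 from row 1; 3 bumps 7 from row 2; 7 starts row 3. P = [[1, 4], [3], [7]].
Insert 6: appended to row 1. P = [[1, 4, 6], [3], [7]].
Insert 5: 5 bumps 6 from row 1; 6 appends to row 2. P = [[1, 4, 5], [3, 6], [7]].
Insert 2: 2 bumps 4 from row 1; 4 bumps 6 from row 2; 6 bumps 7 from row 3; 7 starts row 4. P = [[1, 2, 5], [3, 4], [6], [7]].

So P = [[1, 2, 5], [3, 4], [6], [7]].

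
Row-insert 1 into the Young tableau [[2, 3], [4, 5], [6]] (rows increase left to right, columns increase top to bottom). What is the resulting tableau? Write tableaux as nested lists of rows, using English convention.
In row 1, 1 replaces 2 (the leftmost entry greater than 1); 2 is bumped to row 2. In row 2, 2 replaces 4 (the leftmost entry greater than 2); 4 is bumped to row 3. In row 3, 4 replaces 6 (the leftmost entry greater than 4); 6 is bumped to row 4. 6 starts a new row 4. The new tableau is [[1, 3], [2, 5], [4], [6]].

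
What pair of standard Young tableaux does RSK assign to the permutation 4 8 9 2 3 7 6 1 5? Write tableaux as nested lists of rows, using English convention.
Insert each entry of the permutation into P by Schensted row insertion, recording in Q the position of each new cell.

After inserting 4: P = [[4]].
After inserting 8: P = [[4, 8]].
After inserting 9: P = [[4, 8, 9]].
After inserting 2: P = [[2, 8, 9], [4]].
After inserting 3: P = [[2, 3, 9], [4, 8]].
After inserting 7: P = [[2, 3, 7], [4, 8, 9]].
After inserting 6: P = [[2, 3, 6], [4, 7, 9], [8]].
After inserting 1: P = [[1, 3, 6], [2, 7, 9], [4], [8]].
After inserting 5: P = [[1, 3, 5], [2, 6, 9], [4, 7], [8]].

So P = [[1, 3, 5], [2, 6, 9], [4, 7], [8]], Q = [[1, 2, 3], [4, 5, 6], [7, 9], [8]].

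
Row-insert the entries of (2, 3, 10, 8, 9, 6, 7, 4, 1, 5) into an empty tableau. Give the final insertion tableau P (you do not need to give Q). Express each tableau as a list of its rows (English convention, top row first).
Insert 2: appended to row 1. P = [[2]].
Insert 3: appended to row 1. P = [[2, 3]].
Insert 10: appended to row 1. P = [[2, 3, 10]].
Insert 8: 8 bumps 10 from row 1; 10 starts row 2. P = [[2, 3, 8], [10]].
Insert 9: appended to row 1. P = [[2, 3, 8, 9], [10]].
Insert 6: 6 bumps 8 from row 1; 8 bumps 10 from row 2; 10 starts row 3. P = [[2, 3, 6, 9], [8], [10]].
Insert 7: 7 bumps 9 from row 1; 9 appends to row 2. P = [[2, 3, 6, 7], [8, 9], [10]].
Insert 4: 4 bumps 6 from row 1; 6 bumps 8 from row 2; 8 bumps 10 from row 3; 10 starts row 4. P = [[2, 3, 4, 7], [6, 9], [8], [10]].
Insert 1: 1 bumps 2 from row 1; 2 bumps 6 from row 2; 6 bumps 8 from row 3; 8 bumps 10 from row 4; 10 starts row 5. P = [[1, 3, 4, 7], [2, 9], [6], [8], [10]].
Insert 5: 5 bumps 7 from row 1; 7 bumps 9 from row 2; 9 appends to row 3. P = [[1, 3, 4, 5], [2, 7], [6, 9], [8], [10]].

So P = [[1, 3, 4, 5], [2, 7], [6, 9], [8], [10]].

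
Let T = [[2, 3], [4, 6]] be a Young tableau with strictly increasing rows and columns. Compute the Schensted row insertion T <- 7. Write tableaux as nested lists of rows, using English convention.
7 is larger than every entry of row 1, so it is appended to row 1. The new tableau is [[2, 3, 7], [4, 6]].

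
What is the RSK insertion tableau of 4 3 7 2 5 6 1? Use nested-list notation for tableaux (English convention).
P = [[1, 5, 6], [2, 7], [3], [4]]

Insert 4: appended to row 1. P = [[4]].
Insert 3: 3 bumps 4 from row 1; 4 starts row 2. P = [[3], [4]].
Insert 7: appended to row 1. P = [[3, 7], [4]].
Insert 2: 2 bumps 3 from row 1; 3 bumps 4 from row 2; 4 starts row 3. P = [[2, 7], [3], [4]].
Insert 5: 5 bumps 7 from row 1; 7 appends to row 2. P = [[2, 5], [3, 7], [4]].
Insert 6: appended to row 1. P = [[2, 5, 6], [3, 7], [4]].
Insert 1: 1 bumps 2 from row 1; 2 bumps 3 from row 2; 3 bumps 4 from row 3; 4 starts row 4. P = [[1, 5, 6], [2, 7], [3], [4]].

So P = [[1, 5, 6], [2, 7], [3], [4]].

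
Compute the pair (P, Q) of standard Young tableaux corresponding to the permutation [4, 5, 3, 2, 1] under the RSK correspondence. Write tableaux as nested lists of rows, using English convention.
Insert each entry of the permutation into P by Schensted row insertion, recording in Q the position of each new cell.

After inserting 4: P = [[4]].
After inserting 5: P = [[4, 5]].
After inserting 3: P = [[3, 5], [4]].
After inserting 2: P = [[2, 5], [3], [4]].
After inserting 1: P = [[1, 5], [2], [3], [4]].

So P = [[1, 5], [2], [3], [4]], Q = [[1, 2], [3], [4], [5]].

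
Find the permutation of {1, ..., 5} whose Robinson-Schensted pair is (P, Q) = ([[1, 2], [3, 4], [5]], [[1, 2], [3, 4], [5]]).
3 5 1 4 2

Reverse the RSK construction: for i from n down to 1, find the cell of Q containing i, remove the entry at that cell from P, and reverse-bump it up through P; the value ejected from row 1 is w(i).

Step i=5: Q has 5 at row 3, column 1; remove 5 from row 3 of P and reverse-bump: 5 enters row 2 and ejects 4; 4 enters row 1 and ejects 2. So w(5) = 2. P is now [[1, 4], [3, 5]].
Step i=4: Q has 4 at row 2, column 2; remove 5 from row 2 of P and reverse-bump: 5 enters row 1 and ejects 4. So w(4) = 4. P is now [[1, 5], [3]].
Step i=3: Q has 3 at row 2, column 1; remove 3 from row 2 of P and reverse-bump: 3 enters row 1 and ejects 1. So w(3) = 1. P is now [[3, 5]].
Step i=2: Q has 2 at row 1, column 2; remove that cell from P, ejecting 5. So w(2) = 5. P is now [[3]].
Step i=1: Q has 1 at row 1, column 1; remove that cell from P, ejecting 3. So w(1) = 3. P is now [].

So w = 3 5 1 4 2.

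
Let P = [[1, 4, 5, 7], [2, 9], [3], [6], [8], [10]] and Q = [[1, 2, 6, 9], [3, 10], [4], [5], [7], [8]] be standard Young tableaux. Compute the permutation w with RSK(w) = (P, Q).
3 10 8 6 4 5 2 1 9 7

Reverse the RSK construction: for i from n down to 1, find the cell of Q containing i, remove the entry at that cell from P, and reverse-bump it up through P; the value ejected from row 1 is w(i).

Step i=10: Q has 10 at row 2, column 2; remove 9 from row 2 of P and reverse-bump: 9 enters row 1 and ejects 7. So w(10) = 7. P is now [[1, 4, 5, 9], [2], [3], [6], [8], [10]].
Step i=9: Q has 9 at row 1, column 4; remove that cell from P, ejecting 9. So w(9) = 9. P is now [[1, 4, 5], [2], [3], [6], [8], [10]].
Step i=8: Q has 8 at row 6, column 1; remove 10 from row 6 of P and reverse-bump: 10 enters row 5 and ejects 8; 8 enters row 4 and ejects 6; 6 enters row 3 and ejects 3; 3 enters row 2 and ejects 2; 2 enters row 1 and ejects 1. So w(8) = 1. P is now [[2, 4, 5], [3], [6], [8], [10]].
Step i=7: Q has 7 at row 5, column 1; remove 10 from row 5 of P and reverse-bump: 10 enters row 4 and ejects 8; 8 enters row 3 and ejects 6; 6 enters row 2 and ejects 3; 3 enters row 1 and ejects 2. So w(7) = 2. P is now [[3, 4, 5], [6], [8], [10]].
Step i=6: Q has 6 at row 1, column 3; remove that cell from P, ejecting 5. So w(6) = 5. P is now [[3, 4], [6], [8], [10]].
Step i=5: Q has 5 at row 4, column 1; remove 10 from row 4 of P and reverse-bump: 10 enters row 3 and ejects 8; 8 enters row 2 and ejects 6; 6 enters row 1 and ejects 4. So w(5) = 4. P is now [[3, 6], [8], [10]].
Step i=4: Q has 4 at row 3, column 1; remove 10 from row 3 of P and reverse-bump: 10 enters row 2 and ejects 8; 8 enters row 1 and ejects 6. So w(4) = 6. P is now [[3, 8], [10]].
Step i=3: Q has 3 at row 2, column 1; remove 10 from row 2 of P and reverse-bump: 10 enters row 1 and ejects 8. So w(3) = 8. P is now [[3, 10]].
Step i=2: Q has 2 at row 1, column 2; remove that cell from P, ejecting 10. So w(2) = 10. P is now [[3]].
Step i=1: Q has 1 at row 1, column 1; remove that cell from P, ejecting 3. So w(1) = 3. P is now [].

So w = 3 10 8 6 4 5 2 1 9 7.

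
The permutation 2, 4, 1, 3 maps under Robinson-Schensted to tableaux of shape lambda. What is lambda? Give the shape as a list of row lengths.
[2, 2]

Row-insert each entry into an empty tableau.

After inserting 2: P = [[2]].
After inserting 4: P = [[2, 4]].
After inserting 1: P = [[1, 4], [2]].
After inserting 3: P = [[1, 3], [2, 4]].

The final insertion tableau P = [[1, 3], [2, 4]] has shape [2, 2].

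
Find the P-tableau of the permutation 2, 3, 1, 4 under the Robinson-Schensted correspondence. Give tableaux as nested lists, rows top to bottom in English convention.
Insert 2: appended to row 1. P = [[2]].
Insert 3: appended to row 1. P = [[2, 3]].
Insert 1: 1 bumps 2 from row 1; 2 starts row 2. P = [[1, 3], [2]].
Insert 4: appended to row 1. P = [[1, 3, 4], [2]].

So P = [[1, 3, 4], [2]].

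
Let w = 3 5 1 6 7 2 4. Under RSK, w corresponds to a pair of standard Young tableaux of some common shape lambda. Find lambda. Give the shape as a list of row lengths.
[4, 3]

Row-insert each entry into an empty tableau.

After inserting 3: P = [[3]].
After inserting 5: P = [[3, 5]].
After inserting 1: P = [[1, 5], [3]].
After inserting 6: P = [[1, 5, 6], [3]].
After inserting 7: P = [[1, 5, 6, 7], [3]].
After inserting 2: P = [[1, 2, 6, 7], [3, 5]].
After inserting 4: P = [[1, 2, 4, 7], [3, 5, 6]].

The final insertion tableau P = [[1, 2, 4, 7], [3, 5, 6]] has shape [4, 3].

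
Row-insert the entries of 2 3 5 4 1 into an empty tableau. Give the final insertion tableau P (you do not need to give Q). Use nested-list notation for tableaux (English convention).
Insert 2: appended to row 1. P = [[2]].
Insert 3: appended to row 1. P = [[2, 3]].
Insert 5: appended to row 1. P = [[2, 3, 5]].
Insert 4: 4 bumps 5 from row 1; 5 starts row 2. P = [[2, 3, 4], [5]].
Insert 1: 1 bumps 2 from row 1; 2 bumps 5 from row 2; 5 starts row 3. P = [[1, 3, 4], [2], [5]].

So P = [[1, 3, 4], [2], [5]].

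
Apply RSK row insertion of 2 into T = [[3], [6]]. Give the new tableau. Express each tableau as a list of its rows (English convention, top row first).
In row 1, 2 replaces 3 (the leftmost entry greater than 2); 3 is bumped to row 2. In row 2, 3 replaces 6 (the leftmost entry greater than 3); 6 is bumped to row 3. 6 starts a new row 3. The new tableau is [[2], [3], [6]].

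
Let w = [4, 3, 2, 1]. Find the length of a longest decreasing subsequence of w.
4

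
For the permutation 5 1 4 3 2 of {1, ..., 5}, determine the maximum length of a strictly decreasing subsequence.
4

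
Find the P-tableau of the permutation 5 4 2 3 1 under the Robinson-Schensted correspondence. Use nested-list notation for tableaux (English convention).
Insert 5: appended to row 1. P = [[5]].
Insert 4: 4 bumps 5 from row 1; 5 starts row 2. P = [[4], [5]].
Insert 2: 2 bumps 4 from row 1; 4 bumps 5 from row 2; 5 starts row 3. P = [[2], [4], [5]].
Insert 3: appended to row 1. P = [[2, 3], [4], [5]].
Insert 1: 1 bumps 2 from row 1; 2 bumps 4 from row 2; 4 bumps 5 from row 3; 5 starts row 4. P = [[1, 3], [2], [4], [5]].

So P = [[1, 3], [2], [4], [5]].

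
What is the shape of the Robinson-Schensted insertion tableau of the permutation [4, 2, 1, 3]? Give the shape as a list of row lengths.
Row-insert each entry into an empty tableau.

After inserting 4: P = [[4]].
After inserting 2: P = [[2], [4]].
After inserting 1: P = [[1], [2], [4]].
After inserting 3: P = [[1, 3], [2], [4]].

The final insertion tableau P = [[1, 3], [2], [4]] has shape [2, 1, 1].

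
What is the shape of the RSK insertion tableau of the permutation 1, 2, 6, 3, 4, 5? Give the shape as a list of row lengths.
[5, 1]

Row-insert each entry into an empty tableau.

After inserting 1: P = [[1]].
After inserting 2: P = [[1, 2]].
After inserting 6: P = [[1, 2, 6]].
After inserting 3: P = [[1, 2, 3], [6]].
After inserting 4: P = [[1, 2, 3, 4], [6]].
After inserting 5: P = [[1, 2, 3, 4, 5], [6]].

The final insertion tableau P = [[1, 2, 3, 4, 5], [6]] has shape [5, 1].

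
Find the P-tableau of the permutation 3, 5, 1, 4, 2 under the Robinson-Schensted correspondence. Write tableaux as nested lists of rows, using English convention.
After inserting 3: P = [[3]].
After inserting 5: P = [[3, 5]].
After inserting 1: P = [[1, 5], [3]].
After inserting 4: P = [[1, 4], [3, 5]].
After inserting 2: P = [[1, 2], [3, 4], [5]].

So P = [[1, 2], [3, 4], [5]].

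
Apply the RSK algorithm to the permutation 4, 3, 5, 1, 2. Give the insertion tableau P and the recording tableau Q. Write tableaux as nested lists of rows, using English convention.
Insert each entry of the permutation into P by Schensted row insertion, recording in Q the position of each new cell.

After inserting 4: P = [[4]].
After inserting 3: P = [[3], [4]].
After inserting 5: P = [[3, 5], [4]].
After inserting 1: P = [[1, 5], [3], [4]].
After inserting 2: P = [[1, 2], [3, 5], [4]].

So P = [[1, 2], [3, 5], [4]], Q = [[1, 3], [2, 5], [4]].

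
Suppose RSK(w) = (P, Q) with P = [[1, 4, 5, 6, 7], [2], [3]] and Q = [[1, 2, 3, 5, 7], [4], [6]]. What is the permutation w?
Reverse the RSK construction: for i from n down to 1, find the cell of Q containing i, remove the entry at that cell from P, and reverse-bump it up through P; the value ejected from row 1 is w(i).

Step i=7: Q has 7 at row 1, column 5; remove that cell from P, ejecting 7. So w(7) = 7. P is now [[1, 4, 5, 6], [2], [3]].
Step i=6: Q has 6 at row 3, column 1; remove 3 from row 3 of P and reverse-bump: 3 enters row 2 and ejects 2; 2 enters row 1 and ejects 1. So w(6) = 1. P is now [[2, 4, 5, 6], [3]].
Step i=5: Q has 5 at row 1, column 4; remove that cell from P, ejecting 6. So w(5) = 6. P is now [[2, 4, 5], [3]].
Step i=4: Q has 4 at row 2, column 1; remove 3 from row 2 of P and reverse-bump: 3 enters row 1 and ejects 2. So w(4) = 2. P is now [[3, 4, 5]].
Step i=3: Q has 3 at row 1, column 3; remove that cell from P, ejecting 5. So w(3) = 5. P is now [[3, 4]].
Step i=2: Q has 2 at row 1, column 2; remove that cell from P, ejecting 4. So w(2) = 4. P is now [[3]].
Step i=1: Q has 1 at row 1, column 1; remove that cell from P, ejecting 3. So w(1) = 3. P is now [].

So w = 3 4 5 2 6 1 7.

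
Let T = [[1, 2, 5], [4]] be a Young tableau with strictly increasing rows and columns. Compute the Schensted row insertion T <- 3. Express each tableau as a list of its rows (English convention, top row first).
In row 1, 3 replaces 5 (the leftmost entry greater than 3); 5 is bumped to row 2. 5 is appended to row 2. The new tableau is [[1, 2, 3], [4, 5]].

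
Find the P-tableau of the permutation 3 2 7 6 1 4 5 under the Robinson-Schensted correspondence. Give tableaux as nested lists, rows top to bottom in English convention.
P = [[1, 4, 5], [2, 6], [3, 7]]

Insert 3: appended to row 1. P = [[3]].
Insert 2: 2 bumps 3 from row 1; 3 starts row 2. P = [[2], [3]].
Insert 7: appended to row 1. P = [[2, 7], [3]].
Insert 6: 6 bumps 7 from row 1; 7 appends to row 2. P = [[2, 6], [3, 7]].
Insert 1: 1 bumps 2 from row 1; 2 bumps 3 from row 2; 3 starts row 3. P = [[1, 6], [2, 7], [3]].
Insert 4: 4 bumps 6 from row 1; 6 bumps 7 from row 2; 7 appends to row 3. P = [[1, 4], [2, 6], [3, 7]].
Insert 5: appended to row 1. P = [[1, 4, 5], [2, 6], [3, 7]].

So P = [[1, 4, 5], [2, 6], [3, 7]].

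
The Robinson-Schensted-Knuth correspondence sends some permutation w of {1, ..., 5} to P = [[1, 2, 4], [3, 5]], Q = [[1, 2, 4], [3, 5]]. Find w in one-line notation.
1 3 2 5 4

Reverse RSK: for i = n, n-1, ..., 1, locate i in Q, remove the corresponding corner cell from P, and reverse-bump its entry up through P; the value ejected from row 1 is w(i).

So w = 1 3 2 5 4.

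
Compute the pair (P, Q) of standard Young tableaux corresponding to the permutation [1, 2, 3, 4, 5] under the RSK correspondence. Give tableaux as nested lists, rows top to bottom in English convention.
Insert each entry of the permutation into P by Schensted row insertion, recording in Q the position of each new cell.

Insert 1: appended to row 1. P = [[1]].
Insert 2: appended to row 1. P = [[1, 2]].
Insert 3: appended to row 1. P = [[1, 2, 3]].
Insert 4: appended to row 1. P = [[1, 2, 3, 4]].
Insert 5: appended to row 1. P = [[1, 2, 3, 4, 5]].

So P = [[1, 2, 3, 4, 5]], Q = [[1, 2, 3, 4, 5]].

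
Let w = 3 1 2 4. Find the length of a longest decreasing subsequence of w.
2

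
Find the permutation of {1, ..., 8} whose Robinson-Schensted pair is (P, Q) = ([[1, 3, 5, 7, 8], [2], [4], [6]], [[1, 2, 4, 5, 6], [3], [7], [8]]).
Reverse the RSK construction: for i from n down to 1, find the cell of Q containing i, remove the entry at that cell from P, and reverse-bump it up through P; the value ejected from row 1 is w(i).

Step i=8: Q has 8 at row 4, column 1; remove 6 from row 4 of P and reverse-bump: 6 enters row 3 and ejects 4; 4 enters row 2 and ejects 2; 2 enters row 1 and ejects 1. So w(8) = 1. P is now [[2, 3, 5, 7, 8], [4], [6]].
Step i=7: Q has 7 at row 3, column 1; remove 6 from row 3 of P and reverse-bump: 6 enters row 2 and ejects 4; 4 enters row 1 and ejects 3. So w(7) = 3. P is now [[2, 4, 5, 7, 8], [6]].
Step i=6: Q has 6 at row 1, column 5; remove that cell from P, ejecting 8. So w(6) = 8. P is now [[2, 4, 5, 7], [6]].
Step i=5: Q has 5 at row 1, column 4; remove that cell from P, ejecting 7. So w(5) = 7. P is now [[2, 4, 5], [6]].
Step i=4: Q has 4 at row 1, column 3; remove that cell from P, ejecting 5. So w(4) = 5. P is now [[2, 4], [6]].
Step i=3: Q has 3 at row 2, column 1; remove 6 from row 2 of P and reverse-bump: 6 enters row 1 and ejects 4. So w(3) = 4. P is now [[2, 6]].
Step i=2: Q has 2 at row 1, column 2; remove that cell from P, ejecting 6. So w(2) = 6. P is now [[2]].
Step i=1: Q has 1 at row 1, column 1; remove that cell from P, ejecting 2. So w(1) = 2. P is now [].

So w = 2 6 4 5 7 8 3 1.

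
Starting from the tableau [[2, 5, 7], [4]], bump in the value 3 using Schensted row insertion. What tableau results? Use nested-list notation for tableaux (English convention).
[[2, 3, 7], [4, 5]]

In row 1, 3 replaces 5 (the leftmost entry greater than 3); 5 is bumped to row 2. 5 is appended to row 2. The new tableau is [[2, 3, 7], [4, 5]].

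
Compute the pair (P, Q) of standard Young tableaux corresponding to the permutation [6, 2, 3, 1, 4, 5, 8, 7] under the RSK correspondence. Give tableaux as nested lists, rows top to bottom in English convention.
Insert each entry of the permutation into P by Schensted row insertion, recording in Q the position of each new cell.

Insert 6: appended to row 1. P = [[6]], Q = [[1]].
Insert 2: 2 bumps 6 from row 1; 6 starts row 2. P = [[2], [6]], Q = [[1], [2]].
Insert 3: appended to row 1. P = [[2, 3], [6]], Q = [[1, 3], [2]].
Insert 1: 1 bumps 2 from row 1; 2 bumps 6 from row 2; 6 starts row 3. P = [[1, 3], [2], [6]], Q = [[1, 3], [2], [4]].
Insert 4: appended to row 1. P = [[1, 3, 4], [2], [6]], Q = [[1, 3, 5], [2], [4]].
Insert 5: appended to row 1. P = [[1, 3, 4, 5], [2], [6]], Q = [[1, 3, 5, 6], [2], [4]].
Insert 8: appended to row 1. P = [[1, 3, 4, 5, 8], [2], [6]], Q = [[1, 3, 5, 6, 7], [2], [4]].
Insert 7: 7 bumps 8 from row 1; 8 appends to row 2. P = [[1, 3, 4, 5, 7], [2, 8], [6]], Q = [[1, 3, 5, 6, 7], [2, 8], [4]].

So P = [[1, 3, 4, 5, 7], [2, 8], [6]], Q = [[1, 3, 5, 6, 7], [2, 8], [4]].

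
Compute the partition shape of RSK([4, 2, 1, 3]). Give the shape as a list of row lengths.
Row-insert each entry into an empty tableau.

After inserting 4: P = [[4]].
After inserting 2: P = [[2], [4]].
After inserting 1: P = [[1], [2], [4]].
After inserting 3: P = [[1, 3], [2], [4]].

The final insertion tableau P = [[1, 3], [2], [4]] has shape [2, 1, 1].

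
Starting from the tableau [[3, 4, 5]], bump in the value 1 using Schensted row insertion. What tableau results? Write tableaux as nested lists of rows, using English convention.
In row 1, 1 replaces 3 (the leftmost entry greater than 1); 3 is bumped to row 2. 3 starts a new row 2. The new tableau is [[1, 4, 5], [3]].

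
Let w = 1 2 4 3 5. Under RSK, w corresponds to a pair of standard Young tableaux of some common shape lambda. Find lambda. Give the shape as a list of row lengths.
[4, 1]

RSK row insertion gives P = [[1, 2, 3, 5], [4]], which has shape [4, 1].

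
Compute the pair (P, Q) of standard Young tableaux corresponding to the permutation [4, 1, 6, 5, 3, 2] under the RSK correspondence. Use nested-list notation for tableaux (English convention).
Insert each entry of the permutation into P by Schensted row insertion, recording in Q the position of each new cell.

After inserting 4: P = [[4]].
After inserting 1: P = [[1], [4]].
After inserting 6: P = [[1, 6], [4]].
After inserting 5: P = [[1, 5], [4, 6]].
After inserting 3: P = [[1, 3], [4, 5], [6]].
After inserting 2: P = [[1, 2], [3, 5], [4], [6]].

So P = [[1, 2], [3, 5], [4], [6]], Q = [[1, 3], [2, 4], [5], [6]].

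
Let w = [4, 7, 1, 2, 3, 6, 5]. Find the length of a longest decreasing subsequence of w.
3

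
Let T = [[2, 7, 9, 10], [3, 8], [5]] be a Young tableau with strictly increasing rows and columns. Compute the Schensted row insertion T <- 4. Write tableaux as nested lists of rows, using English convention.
[[2, 4, 9, 10], [3, 7], [5, 8]]

In row 1, 4 replaces 7 (the leftmost entry greater than 4); 7 is bumped to row 2. In row 2, 7 replaces 8 (the leftmost entry greater than 7); 8 is bumped to row 3. 8 is appended to row 3. The new tableau is [[2, 4, 9, 10], [3, 7], [5, 8]].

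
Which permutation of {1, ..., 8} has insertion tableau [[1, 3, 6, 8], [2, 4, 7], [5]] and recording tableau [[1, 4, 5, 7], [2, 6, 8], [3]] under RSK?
Reverse the RSK construction: for i from n down to 1, find the cell of Q containing i, remove the entry at that cell from P, and reverse-bump it up through P; the value ejected from row 1 is w(i).

Step i=8: Q has 8 at row 2, column 3; remove 7 from row 2 of P and reverse-bump: 7 enters row 1 and ejects 6. So w(8) = 6. P is now [[1, 3, 7, 8], [2, 4], [5]].
Step i=7: Q has 7 at row 1, column 4; remove that cell from P, ejecting 8. So w(7) = 8. P is now [[1, 3, 7], [2, 4], [5]].
Step i=6: Q has 6 at row 2, column 2; remove 4 from row 2 of P and reverse-bump: 4 enters row 1 and ejects 3. So w(6) = 3. P is now [[1, 4, 7], [2], [5]].
Step i=5: Q has 5 at row 1, column 3; remove that cell from P, ejecting 7. So w(5) = 7. P is now [[1, 4], [2], [5]].
Step i=4: Q has 4 at row 1, column 2; remove that cell from P, ejecting 4. So w(4) = 4. P is now [[1], [2], [5]].
Step i=3: Q has 3 at row 3, column 1; remove 5 from row 3 of P and reverse-bump: 5 enters row 2 and ejects 2; 2 enters row 1 and ejects 1. So w(3) = 1. P is now [[2], [5]].
Step i=2: Q has 2 at row 2, column 1; remove 5 from row 2 of P and reverse-bump: 5 enters row 1 and ejects 2. So w(2) = 2. P is now [[5]].
Step i=1: Q has 1 at row 1, column 1; remove that cell from P, ejecting 5. So w(1) = 5. P is now [].

So w = 5 2 1 4 7 3 8 6.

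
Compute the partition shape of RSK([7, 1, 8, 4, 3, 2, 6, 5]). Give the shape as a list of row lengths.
[3, 2, 2, 1]

RSK row insertion gives P = [[1, 2, 5], [3, 6], [4, 8], [7]], which has shape [3, 2, 2, 1].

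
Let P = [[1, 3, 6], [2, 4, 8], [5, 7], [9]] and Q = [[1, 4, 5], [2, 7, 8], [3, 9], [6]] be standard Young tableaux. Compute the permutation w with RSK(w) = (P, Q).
9 5 2 7 8 1 4 6 3

Reverse RSK: for i = n, n-1, ..., 1, locate i in Q, remove the corresponding corner cell from P, and reverse-bump its entry up through P; the value ejected from row 1 is w(i).

So w = 9 5 2 7 8 1 4 6 3.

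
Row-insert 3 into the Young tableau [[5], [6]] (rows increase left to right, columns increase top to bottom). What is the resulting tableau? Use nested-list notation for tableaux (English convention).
In row 1, 3 replaces 5 (the leftmost entry greater than 3); 5 is bumped to row 2. In row 2, 5 replaces 6 (the leftmost entry greater than 5); 6 is bumped to row 3. 6 starts a new row 3. The new tableau is [[3], [5], [6]].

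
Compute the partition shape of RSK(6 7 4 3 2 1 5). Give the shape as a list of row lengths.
Row-insert each entry into an empty tableau.

After inserting 6: P = [[6]].
After inserting 7: P = [[6, 7]].
After inserting 4: P = [[4, 7], [6]].
After inserting 3: P = [[3, 7], [4], [6]].
After inserting 2: P = [[2, 7], [3], [4], [6]].
After inserting 1: P = [[1, 7], [2], [3], [4], [6]].
After inserting 5: P = [[1, 5], [2, 7], [3], [4], [6]].

The final insertion tableau P = [[1, 5], [2, 7], [3], [4], [6]] has shape [2, 2, 1, 1, 1].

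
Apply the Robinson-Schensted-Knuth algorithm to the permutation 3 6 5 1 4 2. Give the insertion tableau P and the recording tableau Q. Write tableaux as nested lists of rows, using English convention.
P = [[1, 2], [3, 4], [5], [6]], Q = [[1, 2], [3, 5], [4], [6]]

Insert each entry of the permutation into P by Schensted row insertion, recording in Q the position of each new cell.

Insert 3: appended to row 1. P = [[3]].
Insert 6: appended to row 1. P = [[3, 6]].
Insert 5: 5 bumps 6 from row 1; 6 starts row 2. P = [[3, 5], [6]].
Insert 1: 1 bumps 3 from row 1; 3 bumps 6 from row 2; 6 starts row 3. P = [[1, 5], [3], [6]].
Insert 4: 4 bumps 5 from row 1; 5 appends to row 2. P = [[1, 4], [3, 5], [6]].
Insert 2: 2 bumps 4 from row 1; 4 bumps 5 from row 2; 5 bumps 6 from row 3; 6 starts row 4. P = [[1, 2], [3, 4], [5], [6]].

So P = [[1, 2], [3, 4], [5], [6]], Q = [[1, 2], [3, 5], [4], [6]].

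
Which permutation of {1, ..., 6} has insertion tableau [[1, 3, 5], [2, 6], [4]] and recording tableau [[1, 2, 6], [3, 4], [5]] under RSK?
4 6 2 3 1 5

Reverse the RSK construction: for i from n down to 1, find the cell of Q containing i, remove the entry at that cell from P, and reverse-bump it up through P; the value ejected from row 1 is w(i).

Step i=6: Q has 6 at row 1, column 3; remove that cell from P, ejecting 5. So w(6) = 5. P is now [[1, 3], [2, 6], [4]].
Step i=5: Q has 5 at row 3, column 1; remove 4 from row 3 of P and reverse-bump: 4 enters row 2 and ejects 2; 2 enters row 1 and ejects 1. So w(5) = 1. P is now [[2, 3], [4, 6]].
Step i=4: Q has 4 at row 2, column 2; remove 6 from row 2 of P and reverse-bump: 6 enters row 1 and ejects 3. So w(4) = 3. P is now [[2, 6], [4]].
Step i=3: Q has 3 at row 2, column 1; remove 4 from row 2 of P and reverse-bump: 4 enters row 1 and ejects 2. So w(3) = 2. P is now [[4, 6]].
Step i=2: Q has 2 at row 1, column 2; remove that cell from P, ejecting 6. So w(2) = 6. P is now [[4]].
Step i=1: Q has 1 at row 1, column 1; remove that cell from P, ejecting 4. So w(1) = 4. P is now [].

So w = 4 6 2 3 1 5.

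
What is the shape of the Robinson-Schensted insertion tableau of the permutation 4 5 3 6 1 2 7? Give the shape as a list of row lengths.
[4, 2, 1]

Row-insert each entry into an empty tableau.

After inserting 4: P = [[4]].
After inserting 5: P = [[4, 5]].
After inserting 3: P = [[3, 5], [4]].
After inserting 6: P = [[3, 5, 6], [4]].
After inserting 1: P = [[1, 5, 6], [3], [4]].
After inserting 2: P = [[1, 2, 6], [3, 5], [4]].
After inserting 7: P = [[1, 2, 6, 7], [3, 5], [4]].

The final insertion tableau P = [[1, 2, 6, 7], [3, 5], [4]] has shape [4, 2, 1].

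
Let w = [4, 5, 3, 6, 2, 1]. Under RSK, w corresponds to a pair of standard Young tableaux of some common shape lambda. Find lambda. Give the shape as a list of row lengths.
[3, 1, 1, 1]

Row-insert each entry into an empty tableau.

After inserting 4: P = [[4]].
After inserting 5: P = [[4, 5]].
After inserting 3: P = [[3, 5], [4]].
After inserting 6: P = [[3, 5, 6], [4]].
After inserting 2: P = [[2, 5, 6], [3], [4]].
After inserting 1: P = [[1, 5, 6], [2], [3], [4]].

The final insertion tableau P = [[1, 5, 6], [2], [3], [4]] has shape [3, 1, 1, 1].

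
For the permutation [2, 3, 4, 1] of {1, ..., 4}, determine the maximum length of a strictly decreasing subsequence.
2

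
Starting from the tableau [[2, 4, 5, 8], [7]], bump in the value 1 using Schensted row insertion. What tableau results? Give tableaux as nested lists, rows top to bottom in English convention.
In row 1, 1 replaces 2 (the leftmost entry greater than 1); 2 is bumped to row 2. In row 2, 2 replaces 7 (the leftmost entry greater than 2); 7 is bumped to row 3. 7 starts a new row 3. The new tableau is [[1, 4, 5, 8], [2], [7]].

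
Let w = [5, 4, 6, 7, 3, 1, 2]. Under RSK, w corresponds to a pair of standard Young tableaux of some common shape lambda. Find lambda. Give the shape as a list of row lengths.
[3, 2, 1, 1]

Row-insert each entry into an empty tableau.

After inserting 5: P = [[5]].
After inserting 4: P = [[4], [5]].
After inserting 6: P = [[4, 6], [5]].
After inserting 7: P = [[4, 6, 7], [5]].
After inserting 3: P = [[3, 6, 7], [4], [5]].
After inserting 1: P = [[1, 6, 7], [3], [4], [5]].
After inserting 2: P = [[1, 2, 7], [3, 6], [4], [5]].

The final insertion tableau P = [[1, 2, 7], [3, 6], [4], [5]] has shape [3, 2, 1, 1].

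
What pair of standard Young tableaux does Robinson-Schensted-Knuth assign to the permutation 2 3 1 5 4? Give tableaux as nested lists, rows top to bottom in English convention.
P = [[1, 3, 4], [2, 5]], Q = [[1, 2, 4], [3, 5]]

Insert each entry of the permutation into P by Schensted row insertion, recording in Q the position of each new cell.

Insert 2: appended to row 1. P = [[2]].
Insert 3: appended to row 1. P = [[2, 3]].
Insert 1: 1 bumps 2 from row 1; 2 starts row 2. P = [[1, 3], [2]].
Insert 5: appended to row 1. P = [[1, 3, 5], [2]].
Insert 4: 4 bumps 5 from row 1; 5 appends to row 2. P = [[1, 3, 4], [2, 5]].

So P = [[1, 3, 4], [2, 5]], Q = [[1, 2, 4], [3, 5]].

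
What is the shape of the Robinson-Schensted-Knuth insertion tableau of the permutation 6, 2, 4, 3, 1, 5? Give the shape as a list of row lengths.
[3, 1, 1, 1]

Row-insert each entry into an empty tableau.

After inserting 6: P = [[6]].
After inserting 2: P = [[2], [6]].
After inserting 4: P = [[2, 4], [6]].
After inserting 3: P = [[2, 3], [4], [6]].
After inserting 1: P = [[1, 3], [2], [4], [6]].
After inserting 5: P = [[1, 3, 5], [2], [4], [6]].

The final insertion tableau P = [[1, 3, 5], [2], [4], [6]] has shape [3, 1, 1, 1].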